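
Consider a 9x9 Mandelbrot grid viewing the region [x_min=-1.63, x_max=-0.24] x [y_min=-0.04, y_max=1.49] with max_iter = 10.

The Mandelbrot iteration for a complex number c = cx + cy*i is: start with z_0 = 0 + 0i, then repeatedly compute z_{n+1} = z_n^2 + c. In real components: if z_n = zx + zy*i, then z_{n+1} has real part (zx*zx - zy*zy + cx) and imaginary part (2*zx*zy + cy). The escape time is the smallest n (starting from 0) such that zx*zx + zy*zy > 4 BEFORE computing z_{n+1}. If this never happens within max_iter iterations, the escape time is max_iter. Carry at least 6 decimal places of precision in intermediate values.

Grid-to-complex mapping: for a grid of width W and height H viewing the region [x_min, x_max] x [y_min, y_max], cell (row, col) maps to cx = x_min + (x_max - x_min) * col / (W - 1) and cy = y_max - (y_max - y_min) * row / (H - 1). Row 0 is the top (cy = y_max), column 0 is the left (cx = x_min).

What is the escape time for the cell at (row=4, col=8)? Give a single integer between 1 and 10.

Answer: 10

Derivation:
z_0 = 0 + 0i, c = -0.2400 + 0.7250i
Iter 1: z = -0.2400 + 0.7250i, |z|^2 = 0.5832
Iter 2: z = -0.7080 + 0.3770i, |z|^2 = 0.6434
Iter 3: z = 0.1192 + 0.1911i, |z|^2 = 0.0507
Iter 4: z = -0.2623 + 0.7706i, |z|^2 = 0.6626
Iter 5: z = -0.7649 + 0.3207i, |z|^2 = 0.6880
Iter 6: z = 0.2423 + 0.2344i, |z|^2 = 0.1136
Iter 7: z = -0.2362 + 0.8386i, |z|^2 = 0.7590
Iter 8: z = -0.8874 + 0.3288i, |z|^2 = 0.8956
Iter 9: z = 0.4393 + 0.1414i, |z|^2 = 0.2130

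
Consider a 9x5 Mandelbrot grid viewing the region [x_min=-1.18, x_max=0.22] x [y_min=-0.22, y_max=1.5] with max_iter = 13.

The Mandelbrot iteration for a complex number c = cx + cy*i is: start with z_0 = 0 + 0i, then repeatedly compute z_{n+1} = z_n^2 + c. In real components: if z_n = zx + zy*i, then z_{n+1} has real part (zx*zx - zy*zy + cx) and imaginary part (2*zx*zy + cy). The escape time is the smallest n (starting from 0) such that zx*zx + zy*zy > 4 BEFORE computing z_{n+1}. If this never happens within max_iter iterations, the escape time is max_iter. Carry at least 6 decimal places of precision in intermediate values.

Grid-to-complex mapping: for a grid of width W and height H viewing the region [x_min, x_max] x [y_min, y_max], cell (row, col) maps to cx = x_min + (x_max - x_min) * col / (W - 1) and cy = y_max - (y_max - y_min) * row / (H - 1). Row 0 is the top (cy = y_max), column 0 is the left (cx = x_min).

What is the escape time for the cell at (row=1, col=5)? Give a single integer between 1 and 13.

Answer: 5

Derivation:
z_0 = 0 + 0i, c = -0.3050 + 1.0700i
Iter 1: z = -0.3050 + 1.0700i, |z|^2 = 1.2379
Iter 2: z = -1.3569 + 0.4173i, |z|^2 = 2.0152
Iter 3: z = 1.3620 + -0.0624i, |z|^2 = 1.8589
Iter 4: z = 1.5461 + 0.8999i, |z|^2 = 3.2001
Iter 5: z = 1.2755 + 3.8526i, |z|^2 = 16.4694
Escaped at iteration 5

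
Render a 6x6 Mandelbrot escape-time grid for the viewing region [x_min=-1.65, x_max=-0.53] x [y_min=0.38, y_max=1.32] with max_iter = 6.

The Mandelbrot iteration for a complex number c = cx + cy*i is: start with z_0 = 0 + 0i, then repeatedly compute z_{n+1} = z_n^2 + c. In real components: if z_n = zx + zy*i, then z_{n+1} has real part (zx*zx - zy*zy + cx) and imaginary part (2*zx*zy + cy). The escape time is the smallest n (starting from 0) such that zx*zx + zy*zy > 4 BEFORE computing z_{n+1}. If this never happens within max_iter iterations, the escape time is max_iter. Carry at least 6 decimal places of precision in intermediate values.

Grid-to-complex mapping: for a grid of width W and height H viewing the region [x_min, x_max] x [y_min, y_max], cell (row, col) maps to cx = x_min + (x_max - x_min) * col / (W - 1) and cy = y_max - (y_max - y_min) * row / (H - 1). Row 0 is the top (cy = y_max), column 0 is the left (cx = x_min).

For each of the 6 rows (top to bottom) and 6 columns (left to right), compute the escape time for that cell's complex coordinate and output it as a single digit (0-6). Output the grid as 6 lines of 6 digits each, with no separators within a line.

(row=0, col=0): c = -1.6500 + 1.3200i → escape time 1
(row=0, col=1): c = -1.4260 + 1.3200i → escape time 2
(row=0, col=2): c = -1.2020 + 1.3200i → escape time 2
(row=0, col=3): c = -0.9780 + 1.3200i → escape time 2
(row=0, col=4): c = -0.7540 + 1.3200i → escape time 2
(row=0, col=5): c = -0.5300 + 1.3200i → escape time 3
(row=1, col=0): c = -1.6500 + 1.1320i → escape time 1
(row=1, col=1): c = -1.4260 + 1.1320i → escape time 2
(row=1, col=2): c = -1.2020 + 1.1320i → escape time 3
(row=1, col=3): c = -0.9780 + 1.1320i → escape time 3
(row=1, col=4): c = -0.7540 + 1.1320i → escape time 3
(row=1, col=5): c = -0.5300 + 1.1320i → escape time 3
(row=2, col=0): c = -1.6500 + 0.9440i → escape time 2
(row=2, col=1): c = -1.4260 + 0.9440i → escape time 3
(row=2, col=2): c = -1.2020 + 0.9440i → escape time 3
(row=2, col=3): c = -0.9780 + 0.9440i → escape time 3
(row=2, col=4): c = -0.7540 + 0.9440i → escape time 4
(row=2, col=5): c = -0.5300 + 0.9440i → escape time 4
(row=3, col=0): c = -1.6500 + 0.7560i → escape time 3
(row=3, col=1): c = -1.4260 + 0.7560i → escape time 3
(row=3, col=2): c = -1.2020 + 0.7560i → escape time 3
(row=3, col=3): c = -0.9780 + 0.7560i → escape time 4
(row=3, col=4): c = -0.7540 + 0.7560i → escape time 4
(row=3, col=5): c = -0.5300 + 0.7560i → escape time 6
(row=4, col=0): c = -1.6500 + 0.5680i → escape time 3
(row=4, col=1): c = -1.4260 + 0.5680i → escape time 3
(row=4, col=2): c = -1.2020 + 0.5680i → escape time 4
(row=4, col=3): c = -0.9780 + 0.5680i → escape time 5
(row=4, col=4): c = -0.7540 + 0.5680i → escape time 6
(row=4, col=5): c = -0.5300 + 0.5680i → escape time 6
(row=5, col=0): c = -1.6500 + 0.3800i → escape time 4
(row=5, col=1): c = -1.4260 + 0.3800i → escape time 5
(row=5, col=2): c = -1.2020 + 0.3800i → escape time 6
(row=5, col=3): c = -0.9780 + 0.3800i → escape time 6
(row=5, col=4): c = -0.7540 + 0.3800i → escape time 6
(row=5, col=5): c = -0.5300 + 0.3800i → escape time 6

Answer: 122223
123333
233344
333446
334566
456666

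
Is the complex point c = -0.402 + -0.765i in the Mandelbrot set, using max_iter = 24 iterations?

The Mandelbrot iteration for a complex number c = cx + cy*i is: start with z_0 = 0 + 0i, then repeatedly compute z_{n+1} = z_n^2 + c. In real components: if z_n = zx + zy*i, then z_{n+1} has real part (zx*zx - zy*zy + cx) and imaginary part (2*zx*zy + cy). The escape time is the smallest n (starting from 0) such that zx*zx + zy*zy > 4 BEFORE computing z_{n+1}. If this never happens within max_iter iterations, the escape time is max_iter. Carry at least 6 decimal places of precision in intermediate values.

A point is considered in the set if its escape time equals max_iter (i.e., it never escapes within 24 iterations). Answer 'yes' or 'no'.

Answer: no

Derivation:
z_0 = 0 + 0i, c = -0.4020 + -0.7650i
Iter 1: z = -0.4020 + -0.7650i, |z|^2 = 0.7468
Iter 2: z = -0.8256 + -0.1499i, |z|^2 = 0.7041
Iter 3: z = 0.2572 + -0.5174i, |z|^2 = 0.3339
Iter 4: z = -0.6036 + -1.0311i, |z|^2 = 1.4275
Iter 5: z = -1.1009 + 0.4797i, |z|^2 = 1.4421
Iter 6: z = 0.5799 + -1.8213i, |z|^2 = 3.6533
Iter 7: z = -3.3828 + -2.8772i, |z|^2 = 19.7216
Escaped at iteration 7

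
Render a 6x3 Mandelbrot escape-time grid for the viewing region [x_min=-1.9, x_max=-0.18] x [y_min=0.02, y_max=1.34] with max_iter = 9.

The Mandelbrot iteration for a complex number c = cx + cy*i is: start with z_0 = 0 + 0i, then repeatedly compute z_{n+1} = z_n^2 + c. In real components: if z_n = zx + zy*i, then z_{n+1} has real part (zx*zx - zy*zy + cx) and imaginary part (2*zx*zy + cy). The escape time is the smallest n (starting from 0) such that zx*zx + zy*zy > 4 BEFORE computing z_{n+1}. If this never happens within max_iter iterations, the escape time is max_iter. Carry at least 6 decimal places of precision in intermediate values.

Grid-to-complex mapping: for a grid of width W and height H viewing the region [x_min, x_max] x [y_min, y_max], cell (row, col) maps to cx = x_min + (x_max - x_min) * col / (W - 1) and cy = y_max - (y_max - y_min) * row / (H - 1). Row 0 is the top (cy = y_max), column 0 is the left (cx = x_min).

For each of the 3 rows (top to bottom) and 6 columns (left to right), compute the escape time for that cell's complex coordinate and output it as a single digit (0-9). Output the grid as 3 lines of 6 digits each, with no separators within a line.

Answer: 112222
133499
799999

Derivation:
(row=0, col=0): c = -1.9000 + 1.3400i → escape time 1
(row=0, col=1): c = -1.5560 + 1.3400i → escape time 1
(row=0, col=2): c = -1.2120 + 1.3400i → escape time 2
(row=0, col=3): c = -0.8680 + 1.3400i → escape time 2
(row=0, col=4): c = -0.5240 + 1.3400i → escape time 2
(row=0, col=5): c = -0.1800 + 1.3400i → escape time 2
(row=1, col=0): c = -1.9000 + 0.6800i → escape time 1
(row=1, col=1): c = -1.5560 + 0.6800i → escape time 3
(row=1, col=2): c = -1.2120 + 0.6800i → escape time 3
(row=1, col=3): c = -0.8680 + 0.6800i → escape time 4
(row=1, col=4): c = -0.5240 + 0.6800i → escape time 9
(row=1, col=5): c = -0.1800 + 0.6800i → escape time 9
(row=2, col=0): c = -1.9000 + 0.0200i → escape time 7
(row=2, col=1): c = -1.5560 + 0.0200i → escape time 9
(row=2, col=2): c = -1.2120 + 0.0200i → escape time 9
(row=2, col=3): c = -0.8680 + 0.0200i → escape time 9
(row=2, col=4): c = -0.5240 + 0.0200i → escape time 9
(row=2, col=5): c = -0.1800 + 0.0200i → escape time 9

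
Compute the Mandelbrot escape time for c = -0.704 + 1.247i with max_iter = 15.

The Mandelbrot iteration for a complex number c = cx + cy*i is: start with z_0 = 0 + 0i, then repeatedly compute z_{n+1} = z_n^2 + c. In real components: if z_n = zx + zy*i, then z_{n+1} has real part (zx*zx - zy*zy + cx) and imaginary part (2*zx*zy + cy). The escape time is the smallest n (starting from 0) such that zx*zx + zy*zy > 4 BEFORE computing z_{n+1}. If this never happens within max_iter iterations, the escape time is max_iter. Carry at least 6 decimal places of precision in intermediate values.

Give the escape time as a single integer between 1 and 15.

z_0 = 0 + 0i, c = -0.7040 + 1.2470i
Iter 1: z = -0.7040 + 1.2470i, |z|^2 = 2.0506
Iter 2: z = -1.7634 + -0.5088i, |z|^2 = 3.3684
Iter 3: z = 2.1467 + 3.0413i, |z|^2 = 13.8581
Escaped at iteration 3

Answer: 3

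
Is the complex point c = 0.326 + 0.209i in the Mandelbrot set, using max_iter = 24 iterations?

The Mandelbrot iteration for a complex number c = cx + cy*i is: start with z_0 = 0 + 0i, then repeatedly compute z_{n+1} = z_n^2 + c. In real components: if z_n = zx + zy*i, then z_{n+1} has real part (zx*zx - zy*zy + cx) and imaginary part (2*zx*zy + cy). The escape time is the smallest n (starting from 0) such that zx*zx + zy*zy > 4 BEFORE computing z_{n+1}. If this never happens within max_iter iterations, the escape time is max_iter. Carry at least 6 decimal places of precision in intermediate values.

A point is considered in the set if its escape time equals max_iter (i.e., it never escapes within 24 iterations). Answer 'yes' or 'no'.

z_0 = 0 + 0i, c = 0.3260 + 0.2090i
Iter 1: z = 0.3260 + 0.2090i, |z|^2 = 0.1500
Iter 2: z = 0.3886 + 0.3453i, |z|^2 = 0.2702
Iter 3: z = 0.3578 + 0.4773i, |z|^2 = 0.3559
Iter 4: z = 0.2262 + 0.5506i, |z|^2 = 0.3543
Iter 5: z = 0.0740 + 0.4580i, |z|^2 = 0.2153
Iter 6: z = 0.1217 + 0.2768i, |z|^2 = 0.0914
Iter 7: z = 0.2642 + 0.2764i, |z|^2 = 0.1462
Iter 8: z = 0.3194 + 0.3550i, |z|^2 = 0.2281
Iter 9: z = 0.3020 + 0.4358i, |z|^2 = 0.2811
Iter 10: z = 0.2273 + 0.4722i, |z|^2 = 0.2746
Iter 11: z = 0.1547 + 0.4236i, |z|^2 = 0.2034
Iter 12: z = 0.1704 + 0.3400i, |z|^2 = 0.1447
Iter 13: z = 0.2394 + 0.3249i, |z|^2 = 0.1629
Iter 14: z = 0.2777 + 0.3646i, |z|^2 = 0.2101
Iter 15: z = 0.2702 + 0.4115i, |z|^2 = 0.2424
Iter 16: z = 0.2297 + 0.4314i, |z|^2 = 0.2389
Iter 17: z = 0.1926 + 0.4072i, |z|^2 = 0.2029
Iter 18: z = 0.1973 + 0.3659i, |z|^2 = 0.1728
Iter 19: z = 0.2311 + 0.3534i, |z|^2 = 0.1783
Iter 20: z = 0.2545 + 0.3723i, |z|^2 = 0.2034
Iter 21: z = 0.2522 + 0.3985i, |z|^2 = 0.2224
Iter 22: z = 0.2308 + 0.4100i, |z|^2 = 0.2213
Iter 23: z = 0.2112 + 0.3982i, |z|^2 = 0.2032
Did not escape in 24 iterations → in set

Answer: yes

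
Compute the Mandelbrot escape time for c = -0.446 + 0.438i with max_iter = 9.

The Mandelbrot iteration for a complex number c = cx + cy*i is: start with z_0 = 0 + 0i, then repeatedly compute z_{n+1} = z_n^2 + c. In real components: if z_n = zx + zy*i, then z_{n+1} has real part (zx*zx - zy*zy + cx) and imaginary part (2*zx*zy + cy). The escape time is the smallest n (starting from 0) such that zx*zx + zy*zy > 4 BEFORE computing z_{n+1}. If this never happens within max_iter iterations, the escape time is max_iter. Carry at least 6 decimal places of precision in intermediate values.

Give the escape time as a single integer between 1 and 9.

Answer: 9

Derivation:
z_0 = 0 + 0i, c = -0.4460 + 0.4380i
Iter 1: z = -0.4460 + 0.4380i, |z|^2 = 0.3908
Iter 2: z = -0.4389 + 0.0473i, |z|^2 = 0.1949
Iter 3: z = -0.2556 + 0.3965i, |z|^2 = 0.2225
Iter 4: z = -0.5379 + 0.2353i, |z|^2 = 0.3447
Iter 5: z = -0.2121 + 0.1848i, |z|^2 = 0.0791
Iter 6: z = -0.4352 + 0.3596i, |z|^2 = 0.3187
Iter 7: z = -0.3859 + 0.1250i, |z|^2 = 0.1646
Iter 8: z = -0.3127 + 0.3415i, |z|^2 = 0.2144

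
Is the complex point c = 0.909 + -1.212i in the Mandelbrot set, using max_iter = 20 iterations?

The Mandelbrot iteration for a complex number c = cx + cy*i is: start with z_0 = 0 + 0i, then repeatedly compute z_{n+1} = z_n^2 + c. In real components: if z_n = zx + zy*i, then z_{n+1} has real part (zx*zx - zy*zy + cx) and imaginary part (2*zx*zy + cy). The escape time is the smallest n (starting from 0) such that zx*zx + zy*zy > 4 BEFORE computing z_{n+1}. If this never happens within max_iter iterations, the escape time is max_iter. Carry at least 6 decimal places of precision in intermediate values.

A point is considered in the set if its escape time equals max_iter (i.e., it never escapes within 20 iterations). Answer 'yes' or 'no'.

z_0 = 0 + 0i, c = 0.9090 + -1.2120i
Iter 1: z = 0.9090 + -1.2120i, |z|^2 = 2.2952
Iter 2: z = 0.2663 + -3.4154i, |z|^2 = 11.7360
Escaped at iteration 2

Answer: no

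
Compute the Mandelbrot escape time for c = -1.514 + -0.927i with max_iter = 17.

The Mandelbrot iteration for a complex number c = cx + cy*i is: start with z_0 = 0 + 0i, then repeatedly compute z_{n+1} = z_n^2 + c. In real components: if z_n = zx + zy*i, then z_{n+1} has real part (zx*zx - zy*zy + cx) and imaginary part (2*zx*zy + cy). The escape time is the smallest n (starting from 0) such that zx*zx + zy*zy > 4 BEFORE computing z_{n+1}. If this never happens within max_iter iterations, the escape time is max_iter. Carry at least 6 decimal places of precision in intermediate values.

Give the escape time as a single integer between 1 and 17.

Answer: 3

Derivation:
z_0 = 0 + 0i, c = -1.5140 + -0.9270i
Iter 1: z = -1.5140 + -0.9270i, |z|^2 = 3.1515
Iter 2: z = -0.0811 + 1.8800i, |z|^2 = 3.5408
Iter 3: z = -5.0417 + -1.2321i, |z|^2 = 26.9362
Escaped at iteration 3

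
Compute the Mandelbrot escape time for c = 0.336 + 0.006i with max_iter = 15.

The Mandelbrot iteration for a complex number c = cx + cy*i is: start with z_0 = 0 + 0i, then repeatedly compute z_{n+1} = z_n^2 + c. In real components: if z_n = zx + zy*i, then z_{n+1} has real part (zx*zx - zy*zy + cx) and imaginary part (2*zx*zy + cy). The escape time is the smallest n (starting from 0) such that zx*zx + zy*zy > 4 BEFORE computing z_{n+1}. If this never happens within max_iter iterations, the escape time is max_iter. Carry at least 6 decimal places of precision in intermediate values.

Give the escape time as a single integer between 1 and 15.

Answer: 9

Derivation:
z_0 = 0 + 0i, c = 0.3360 + 0.0060i
Iter 1: z = 0.3360 + 0.0060i, |z|^2 = 0.1129
Iter 2: z = 0.4489 + 0.0100i, |z|^2 = 0.2016
Iter 3: z = 0.5374 + 0.0150i, |z|^2 = 0.2890
Iter 4: z = 0.6245 + 0.0221i, |z|^2 = 0.3905
Iter 5: z = 0.7256 + 0.0336i, |z|^2 = 0.5276
Iter 6: z = 0.8613 + 0.0548i, |z|^2 = 0.7449
Iter 7: z = 1.0749 + 0.1004i, |z|^2 = 1.1654
Iter 8: z = 1.4812 + 0.2219i, |z|^2 = 2.2433
Iter 9: z = 2.4809 + 0.6634i, |z|^2 = 6.5947
Escaped at iteration 9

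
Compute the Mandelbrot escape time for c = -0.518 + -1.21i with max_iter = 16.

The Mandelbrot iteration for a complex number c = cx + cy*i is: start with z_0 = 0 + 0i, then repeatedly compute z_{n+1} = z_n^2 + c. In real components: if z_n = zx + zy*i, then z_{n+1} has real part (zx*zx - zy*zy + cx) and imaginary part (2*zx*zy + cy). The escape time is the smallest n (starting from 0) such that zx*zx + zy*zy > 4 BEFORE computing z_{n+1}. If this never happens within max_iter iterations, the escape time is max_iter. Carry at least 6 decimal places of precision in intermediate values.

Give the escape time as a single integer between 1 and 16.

z_0 = 0 + 0i, c = -0.5180 + -1.2100i
Iter 1: z = -0.5180 + -1.2100i, |z|^2 = 1.7324
Iter 2: z = -1.7138 + 0.0436i, |z|^2 = 2.9389
Iter 3: z = 2.4171 + -1.3593i, |z|^2 = 7.6902
Escaped at iteration 3

Answer: 3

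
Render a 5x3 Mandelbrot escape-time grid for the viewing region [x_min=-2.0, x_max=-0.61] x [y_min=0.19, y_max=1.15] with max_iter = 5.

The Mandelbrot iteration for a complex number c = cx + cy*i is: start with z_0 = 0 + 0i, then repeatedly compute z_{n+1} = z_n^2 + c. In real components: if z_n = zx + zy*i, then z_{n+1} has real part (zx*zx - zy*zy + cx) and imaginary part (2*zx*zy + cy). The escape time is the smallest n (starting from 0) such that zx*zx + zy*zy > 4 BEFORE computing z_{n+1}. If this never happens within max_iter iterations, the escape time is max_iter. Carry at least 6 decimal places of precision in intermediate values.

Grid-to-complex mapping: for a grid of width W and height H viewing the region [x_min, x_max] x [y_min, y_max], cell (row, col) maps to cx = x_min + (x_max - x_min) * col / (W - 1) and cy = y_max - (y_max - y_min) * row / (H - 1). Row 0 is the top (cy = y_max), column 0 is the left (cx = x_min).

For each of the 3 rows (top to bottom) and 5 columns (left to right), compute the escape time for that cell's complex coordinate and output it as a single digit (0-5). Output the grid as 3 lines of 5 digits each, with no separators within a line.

Answer: 11233
13345
14555

Derivation:
(row=0, col=0): c = -2.0000 + 1.1500i → escape time 1
(row=0, col=1): c = -1.6525 + 1.1500i → escape time 1
(row=0, col=2): c = -1.3050 + 1.1500i → escape time 2
(row=0, col=3): c = -0.9575 + 1.1500i → escape time 3
(row=0, col=4): c = -0.6100 + 1.1500i → escape time 3
(row=1, col=0): c = -2.0000 + 0.6700i → escape time 1
(row=1, col=1): c = -1.6525 + 0.6700i → escape time 3
(row=1, col=2): c = -1.3050 + 0.6700i → escape time 3
(row=1, col=3): c = -0.9575 + 0.6700i → escape time 4
(row=1, col=4): c = -0.6100 + 0.6700i → escape time 5
(row=2, col=0): c = -2.0000 + 0.1900i → escape time 1
(row=2, col=1): c = -1.6525 + 0.1900i → escape time 4
(row=2, col=2): c = -1.3050 + 0.1900i → escape time 5
(row=2, col=3): c = -0.9575 + 0.1900i → escape time 5
(row=2, col=4): c = -0.6100 + 0.1900i → escape time 5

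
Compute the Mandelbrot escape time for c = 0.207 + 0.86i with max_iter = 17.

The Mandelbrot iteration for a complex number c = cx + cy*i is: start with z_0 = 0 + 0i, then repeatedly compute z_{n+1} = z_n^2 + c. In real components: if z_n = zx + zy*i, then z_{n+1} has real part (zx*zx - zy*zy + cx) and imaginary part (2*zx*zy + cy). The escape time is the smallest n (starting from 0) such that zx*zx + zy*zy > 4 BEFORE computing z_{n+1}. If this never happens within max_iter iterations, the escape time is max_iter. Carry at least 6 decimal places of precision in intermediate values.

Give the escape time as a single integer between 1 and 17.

z_0 = 0 + 0i, c = 0.2070 + 0.8600i
Iter 1: z = 0.2070 + 0.8600i, |z|^2 = 0.7824
Iter 2: z = -0.4898 + 1.2160i, |z|^2 = 1.7186
Iter 3: z = -1.0319 + -0.3311i, |z|^2 = 1.1744
Iter 4: z = 1.1622 + 1.5434i, |z|^2 = 3.7326
Iter 5: z = -0.8243 + 4.4473i, |z|^2 = 20.4578
Escaped at iteration 5

Answer: 5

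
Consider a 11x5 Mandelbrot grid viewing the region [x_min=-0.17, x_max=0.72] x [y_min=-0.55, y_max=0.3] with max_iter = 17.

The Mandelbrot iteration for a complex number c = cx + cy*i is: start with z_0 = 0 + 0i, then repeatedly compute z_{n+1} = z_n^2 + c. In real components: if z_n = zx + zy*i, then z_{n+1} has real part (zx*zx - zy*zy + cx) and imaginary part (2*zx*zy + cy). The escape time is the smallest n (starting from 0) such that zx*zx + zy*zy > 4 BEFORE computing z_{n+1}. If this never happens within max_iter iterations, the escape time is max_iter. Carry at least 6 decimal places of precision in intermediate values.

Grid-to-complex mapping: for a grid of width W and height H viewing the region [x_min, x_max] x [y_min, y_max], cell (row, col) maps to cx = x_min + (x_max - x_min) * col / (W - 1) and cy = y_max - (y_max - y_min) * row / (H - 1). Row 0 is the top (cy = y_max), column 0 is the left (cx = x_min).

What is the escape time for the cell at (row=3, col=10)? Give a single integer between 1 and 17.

z_0 = 0 + 0i, c = 0.7200 + -0.3375i
Iter 1: z = 0.7200 + -0.3375i, |z|^2 = 0.6323
Iter 2: z = 1.1245 + -0.8235i, |z|^2 = 1.9426
Iter 3: z = 1.3063 + -2.1895i, |z|^2 = 6.5006
Escaped at iteration 3

Answer: 3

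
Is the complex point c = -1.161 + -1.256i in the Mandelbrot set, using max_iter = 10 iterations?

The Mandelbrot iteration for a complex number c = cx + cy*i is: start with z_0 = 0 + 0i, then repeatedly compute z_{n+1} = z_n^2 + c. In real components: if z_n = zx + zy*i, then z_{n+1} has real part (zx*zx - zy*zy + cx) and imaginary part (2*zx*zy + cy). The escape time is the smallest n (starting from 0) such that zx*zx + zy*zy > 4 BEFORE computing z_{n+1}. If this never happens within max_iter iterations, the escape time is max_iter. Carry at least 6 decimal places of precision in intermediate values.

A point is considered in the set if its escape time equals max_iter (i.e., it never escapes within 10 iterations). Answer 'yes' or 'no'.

z_0 = 0 + 0i, c = -1.1610 + -1.2560i
Iter 1: z = -1.1610 + -1.2560i, |z|^2 = 2.9255
Iter 2: z = -1.3906 + 1.6604i, |z|^2 = 4.6908
Escaped at iteration 2

Answer: no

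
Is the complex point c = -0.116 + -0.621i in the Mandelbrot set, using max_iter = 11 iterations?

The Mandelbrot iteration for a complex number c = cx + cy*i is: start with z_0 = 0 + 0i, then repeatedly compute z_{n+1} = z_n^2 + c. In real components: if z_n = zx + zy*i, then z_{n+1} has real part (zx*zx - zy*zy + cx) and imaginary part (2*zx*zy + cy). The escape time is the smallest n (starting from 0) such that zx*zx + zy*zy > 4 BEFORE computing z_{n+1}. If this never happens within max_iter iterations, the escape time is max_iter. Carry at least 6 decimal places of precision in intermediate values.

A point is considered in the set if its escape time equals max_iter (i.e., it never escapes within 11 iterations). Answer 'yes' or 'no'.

z_0 = 0 + 0i, c = -0.1160 + -0.6210i
Iter 1: z = -0.1160 + -0.6210i, |z|^2 = 0.3991
Iter 2: z = -0.4882 + -0.4769i, |z|^2 = 0.4658
Iter 3: z = -0.1051 + -0.1553i, |z|^2 = 0.0352
Iter 4: z = -0.1291 + -0.5883i, |z|^2 = 0.3628
Iter 5: z = -0.4455 + -0.4691i, |z|^2 = 0.4185
Iter 6: z = -0.1376 + -0.2030i, |z|^2 = 0.0602
Iter 7: z = -0.1383 + -0.5651i, |z|^2 = 0.3385
Iter 8: z = -0.4162 + -0.4647i, |z|^2 = 0.3892
Iter 9: z = -0.1587 + -0.2341i, |z|^2 = 0.0800
Iter 10: z = -0.1456 + -0.5467i, |z|^2 = 0.3201
Did not escape in 11 iterations → in set

Answer: yes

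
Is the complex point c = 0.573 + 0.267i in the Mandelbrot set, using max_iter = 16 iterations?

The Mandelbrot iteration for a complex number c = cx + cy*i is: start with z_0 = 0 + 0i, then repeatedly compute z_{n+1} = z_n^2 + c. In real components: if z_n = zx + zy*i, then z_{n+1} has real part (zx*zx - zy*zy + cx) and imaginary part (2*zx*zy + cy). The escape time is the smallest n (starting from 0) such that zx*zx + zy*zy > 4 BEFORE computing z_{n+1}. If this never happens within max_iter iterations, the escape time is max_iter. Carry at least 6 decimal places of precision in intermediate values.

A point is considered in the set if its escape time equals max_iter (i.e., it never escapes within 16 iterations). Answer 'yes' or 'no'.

Answer: no

Derivation:
z_0 = 0 + 0i, c = 0.5730 + 0.2670i
Iter 1: z = 0.5730 + 0.2670i, |z|^2 = 0.3996
Iter 2: z = 0.8300 + 0.5730i, |z|^2 = 1.0173
Iter 3: z = 0.9337 + 1.2182i, |z|^2 = 2.3557
Iter 4: z = -0.0393 + 2.5418i, |z|^2 = 6.4621
Escaped at iteration 4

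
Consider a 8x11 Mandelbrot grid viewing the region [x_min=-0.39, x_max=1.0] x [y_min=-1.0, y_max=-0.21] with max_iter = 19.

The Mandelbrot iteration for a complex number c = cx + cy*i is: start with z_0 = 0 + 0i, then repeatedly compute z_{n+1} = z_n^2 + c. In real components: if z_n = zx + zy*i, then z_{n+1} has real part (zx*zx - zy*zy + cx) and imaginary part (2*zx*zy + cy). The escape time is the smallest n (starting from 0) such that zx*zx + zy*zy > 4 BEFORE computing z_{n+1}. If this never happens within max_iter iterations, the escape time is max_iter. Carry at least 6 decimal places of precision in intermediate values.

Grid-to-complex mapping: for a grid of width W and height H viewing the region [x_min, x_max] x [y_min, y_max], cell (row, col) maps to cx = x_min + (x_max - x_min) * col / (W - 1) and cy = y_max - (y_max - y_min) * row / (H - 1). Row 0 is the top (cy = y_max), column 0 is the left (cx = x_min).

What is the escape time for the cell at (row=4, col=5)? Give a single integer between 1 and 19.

Answer: 3

Derivation:
z_0 = 0 + 0i, c = 0.6029 + -0.5260i
Iter 1: z = 0.6029 + -0.5260i, |z|^2 = 0.6401
Iter 2: z = 0.6896 + -1.1602i, |z|^2 = 1.8217
Iter 3: z = -0.2676 + -2.1262i, |z|^2 = 4.5923
Escaped at iteration 3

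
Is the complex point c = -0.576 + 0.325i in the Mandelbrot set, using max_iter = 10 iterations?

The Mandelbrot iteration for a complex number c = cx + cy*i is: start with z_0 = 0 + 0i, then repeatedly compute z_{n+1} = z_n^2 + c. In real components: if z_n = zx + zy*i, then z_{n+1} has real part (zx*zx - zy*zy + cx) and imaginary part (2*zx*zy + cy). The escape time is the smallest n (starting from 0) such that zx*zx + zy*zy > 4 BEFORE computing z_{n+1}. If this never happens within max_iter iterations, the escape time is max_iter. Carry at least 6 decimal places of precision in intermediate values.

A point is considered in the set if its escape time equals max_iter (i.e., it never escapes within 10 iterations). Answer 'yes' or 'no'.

z_0 = 0 + 0i, c = -0.5760 + 0.3250i
Iter 1: z = -0.5760 + 0.3250i, |z|^2 = 0.4374
Iter 2: z = -0.3498 + -0.0494i, |z|^2 = 0.1248
Iter 3: z = -0.4560 + 0.3596i, |z|^2 = 0.3373
Iter 4: z = -0.4973 + -0.0030i, |z|^2 = 0.2473
Iter 5: z = -0.3287 + 0.3279i, |z|^2 = 0.2156
Iter 6: z = -0.5755 + 0.1094i, |z|^2 = 0.3432
Iter 7: z = -0.2568 + 0.1991i, |z|^2 = 0.1056
Iter 8: z = -0.5497 + 0.2228i, |z|^2 = 0.3518
Iter 9: z = -0.3235 + 0.0801i, |z|^2 = 0.1110
Did not escape in 10 iterations → in set

Answer: yes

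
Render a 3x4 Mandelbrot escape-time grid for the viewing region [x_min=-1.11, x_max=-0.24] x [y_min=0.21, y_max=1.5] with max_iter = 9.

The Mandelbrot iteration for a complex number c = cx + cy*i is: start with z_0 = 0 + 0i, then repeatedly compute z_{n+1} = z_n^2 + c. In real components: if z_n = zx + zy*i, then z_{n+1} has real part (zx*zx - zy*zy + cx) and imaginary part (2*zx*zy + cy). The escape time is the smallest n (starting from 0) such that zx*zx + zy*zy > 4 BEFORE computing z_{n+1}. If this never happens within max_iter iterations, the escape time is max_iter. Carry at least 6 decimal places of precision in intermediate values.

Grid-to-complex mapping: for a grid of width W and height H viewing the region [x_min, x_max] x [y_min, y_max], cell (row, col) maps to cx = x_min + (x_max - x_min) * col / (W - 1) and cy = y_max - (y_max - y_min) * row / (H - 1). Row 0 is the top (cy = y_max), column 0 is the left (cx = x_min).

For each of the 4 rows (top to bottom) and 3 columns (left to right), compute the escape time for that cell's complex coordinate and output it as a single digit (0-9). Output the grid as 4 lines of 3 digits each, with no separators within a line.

(row=0, col=0): c = -1.1100 + 1.5000i → escape time 2
(row=0, col=1): c = -0.6750 + 1.5000i → escape time 2
(row=0, col=2): c = -0.2400 + 1.5000i → escape time 2
(row=1, col=0): c = -1.1100 + 1.0700i → escape time 3
(row=1, col=1): c = -0.6750 + 1.0700i → escape time 3
(row=1, col=2): c = -0.2400 + 1.0700i → escape time 6
(row=2, col=0): c = -1.1100 + 0.6400i → escape time 4
(row=2, col=1): c = -0.6750 + 0.6400i → escape time 6
(row=2, col=2): c = -0.2400 + 0.6400i → escape time 9
(row=3, col=0): c = -1.1100 + 0.2100i → escape time 9
(row=3, col=1): c = -0.6750 + 0.2100i → escape time 9
(row=3, col=2): c = -0.2400 + 0.2100i → escape time 9

Answer: 222
336
469
999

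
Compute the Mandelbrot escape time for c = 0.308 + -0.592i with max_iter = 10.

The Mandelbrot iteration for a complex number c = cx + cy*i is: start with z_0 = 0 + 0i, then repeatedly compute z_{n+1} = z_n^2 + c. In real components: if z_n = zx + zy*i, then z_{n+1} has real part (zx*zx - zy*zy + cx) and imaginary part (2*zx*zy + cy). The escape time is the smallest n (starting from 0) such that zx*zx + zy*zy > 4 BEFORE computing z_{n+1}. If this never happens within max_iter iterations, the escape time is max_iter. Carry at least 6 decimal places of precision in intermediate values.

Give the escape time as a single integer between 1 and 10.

Answer: 10

Derivation:
z_0 = 0 + 0i, c = 0.3080 + -0.5920i
Iter 1: z = 0.3080 + -0.5920i, |z|^2 = 0.4453
Iter 2: z = 0.0524 + -0.9567i, |z|^2 = 0.9180
Iter 3: z = -0.6045 + -0.6923i, |z|^2 = 0.8446
Iter 4: z = 0.1942 + 0.2449i, |z|^2 = 0.0977
Iter 5: z = 0.2857 + -0.4969i, |z|^2 = 0.3285
Iter 6: z = 0.1427 + -0.8759i, |z|^2 = 0.7877
Iter 7: z = -0.4389 + -0.8421i, |z|^2 = 0.9017
Iter 8: z = -0.2084 + 0.1472i, |z|^2 = 0.0651
Iter 9: z = 0.3298 + -0.6533i, |z|^2 = 0.5356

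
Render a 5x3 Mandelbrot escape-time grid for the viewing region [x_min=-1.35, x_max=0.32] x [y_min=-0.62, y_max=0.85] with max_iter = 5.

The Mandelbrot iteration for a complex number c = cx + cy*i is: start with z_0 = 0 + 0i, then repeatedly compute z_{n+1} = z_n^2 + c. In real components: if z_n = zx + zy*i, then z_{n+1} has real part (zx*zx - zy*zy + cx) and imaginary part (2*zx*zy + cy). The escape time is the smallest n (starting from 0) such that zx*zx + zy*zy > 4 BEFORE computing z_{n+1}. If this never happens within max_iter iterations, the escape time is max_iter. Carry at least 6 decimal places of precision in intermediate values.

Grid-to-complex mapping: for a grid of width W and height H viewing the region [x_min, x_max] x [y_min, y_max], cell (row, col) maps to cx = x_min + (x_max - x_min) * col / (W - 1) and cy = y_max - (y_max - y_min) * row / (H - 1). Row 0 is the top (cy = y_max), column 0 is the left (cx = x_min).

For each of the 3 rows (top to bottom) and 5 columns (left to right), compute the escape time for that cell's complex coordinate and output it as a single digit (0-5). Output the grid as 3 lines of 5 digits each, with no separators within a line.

Answer: 33554
55555
35555

Derivation:
(row=0, col=0): c = -1.3500 + 0.8500i → escape time 3
(row=0, col=1): c = -0.9325 + 0.8500i → escape time 3
(row=0, col=2): c = -0.5150 + 0.8500i → escape time 5
(row=0, col=3): c = -0.0975 + 0.8500i → escape time 5
(row=0, col=4): c = 0.3200 + 0.8500i → escape time 4
(row=1, col=0): c = -1.3500 + 0.1150i → escape time 5
(row=1, col=1): c = -0.9325 + 0.1150i → escape time 5
(row=1, col=2): c = -0.5150 + 0.1150i → escape time 5
(row=1, col=3): c = -0.0975 + 0.1150i → escape time 5
(row=1, col=4): c = 0.3200 + 0.1150i → escape time 5
(row=2, col=0): c = -1.3500 + -0.6200i → escape time 3
(row=2, col=1): c = -0.9325 + -0.6200i → escape time 5
(row=2, col=2): c = -0.5150 + -0.6200i → escape time 5
(row=2, col=3): c = -0.0975 + -0.6200i → escape time 5
(row=2, col=4): c = 0.3200 + -0.6200i → escape time 5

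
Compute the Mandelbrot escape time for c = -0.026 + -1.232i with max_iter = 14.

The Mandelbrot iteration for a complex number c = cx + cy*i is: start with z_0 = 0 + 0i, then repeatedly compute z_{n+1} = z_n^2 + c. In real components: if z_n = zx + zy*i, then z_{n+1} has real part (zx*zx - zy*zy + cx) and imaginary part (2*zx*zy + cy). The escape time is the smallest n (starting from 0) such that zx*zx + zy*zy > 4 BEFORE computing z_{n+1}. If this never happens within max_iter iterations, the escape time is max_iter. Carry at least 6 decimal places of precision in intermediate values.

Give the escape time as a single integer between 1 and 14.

z_0 = 0 + 0i, c = -0.0260 + -1.2320i
Iter 1: z = -0.0260 + -1.2320i, |z|^2 = 1.5185
Iter 2: z = -1.5431 + -1.1679i, |z|^2 = 3.7454
Iter 3: z = 0.9912 + 2.3726i, |z|^2 = 6.6118
Escaped at iteration 3

Answer: 3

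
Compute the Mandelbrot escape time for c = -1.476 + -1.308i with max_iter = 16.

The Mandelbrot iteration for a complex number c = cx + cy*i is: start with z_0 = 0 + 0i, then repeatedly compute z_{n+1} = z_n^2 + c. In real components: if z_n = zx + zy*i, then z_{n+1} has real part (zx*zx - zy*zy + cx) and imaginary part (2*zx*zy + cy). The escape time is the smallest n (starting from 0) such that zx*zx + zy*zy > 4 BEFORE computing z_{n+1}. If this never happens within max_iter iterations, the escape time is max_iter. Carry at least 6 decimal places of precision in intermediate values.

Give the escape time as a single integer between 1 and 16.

Answer: 2

Derivation:
z_0 = 0 + 0i, c = -1.4760 + -1.3080i
Iter 1: z = -1.4760 + -1.3080i, |z|^2 = 3.8894
Iter 2: z = -1.0083 + 2.5532i, |z|^2 = 7.5356
Escaped at iteration 2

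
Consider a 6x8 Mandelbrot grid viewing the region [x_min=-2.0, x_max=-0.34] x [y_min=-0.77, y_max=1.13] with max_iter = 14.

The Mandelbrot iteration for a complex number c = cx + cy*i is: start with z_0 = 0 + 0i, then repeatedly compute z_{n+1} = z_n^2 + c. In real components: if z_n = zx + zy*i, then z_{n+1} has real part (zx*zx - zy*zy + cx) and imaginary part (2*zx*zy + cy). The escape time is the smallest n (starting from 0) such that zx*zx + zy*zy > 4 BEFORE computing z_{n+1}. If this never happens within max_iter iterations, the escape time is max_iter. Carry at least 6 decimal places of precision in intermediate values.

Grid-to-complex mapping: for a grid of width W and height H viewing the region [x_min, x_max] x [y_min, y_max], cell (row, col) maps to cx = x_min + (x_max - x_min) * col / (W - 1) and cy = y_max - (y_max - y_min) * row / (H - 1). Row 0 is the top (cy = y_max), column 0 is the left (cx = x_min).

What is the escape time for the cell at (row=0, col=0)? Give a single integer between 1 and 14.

Answer: 1

Derivation:
z_0 = 0 + 0i, c = -2.0000 + 1.1300i
Iter 1: z = -2.0000 + 1.1300i, |z|^2 = 5.2769
Escaped at iteration 1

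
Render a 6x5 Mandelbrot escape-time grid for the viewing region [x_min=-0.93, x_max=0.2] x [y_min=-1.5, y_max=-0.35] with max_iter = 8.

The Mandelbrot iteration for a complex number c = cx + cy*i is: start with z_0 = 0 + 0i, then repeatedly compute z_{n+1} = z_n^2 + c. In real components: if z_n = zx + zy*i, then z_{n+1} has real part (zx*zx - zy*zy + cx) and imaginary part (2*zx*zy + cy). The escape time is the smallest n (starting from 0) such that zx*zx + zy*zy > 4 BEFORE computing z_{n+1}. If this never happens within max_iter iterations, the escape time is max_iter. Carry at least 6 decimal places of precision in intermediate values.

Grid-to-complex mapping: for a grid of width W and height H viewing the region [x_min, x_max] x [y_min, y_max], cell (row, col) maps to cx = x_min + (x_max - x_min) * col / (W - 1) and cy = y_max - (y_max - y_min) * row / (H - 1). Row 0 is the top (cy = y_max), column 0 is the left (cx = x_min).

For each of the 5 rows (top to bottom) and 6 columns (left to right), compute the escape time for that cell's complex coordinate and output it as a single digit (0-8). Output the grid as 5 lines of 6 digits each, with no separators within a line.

Answer: 888888
468888
344784
333332
222222

Derivation:
(row=0, col=0): c = -0.9300 + -0.3500i → escape time 8
(row=0, col=1): c = -0.7040 + -0.3500i → escape time 8
(row=0, col=2): c = -0.4780 + -0.3500i → escape time 8
(row=0, col=3): c = -0.2520 + -0.3500i → escape time 8
(row=0, col=4): c = -0.0260 + -0.3500i → escape time 8
(row=0, col=5): c = 0.2000 + -0.3500i → escape time 8
(row=1, col=0): c = -0.9300 + -0.6375i → escape time 4
(row=1, col=1): c = -0.7040 + -0.6375i → escape time 6
(row=1, col=2): c = -0.4780 + -0.6375i → escape time 8
(row=1, col=3): c = -0.2520 + -0.6375i → escape time 8
(row=1, col=4): c = -0.0260 + -0.6375i → escape time 8
(row=1, col=5): c = 0.2000 + -0.6375i → escape time 8
(row=2, col=0): c = -0.9300 + -0.9250i → escape time 3
(row=2, col=1): c = -0.7040 + -0.9250i → escape time 4
(row=2, col=2): c = -0.4780 + -0.9250i → escape time 4
(row=2, col=3): c = -0.2520 + -0.9250i → escape time 7
(row=2, col=4): c = -0.0260 + -0.9250i → escape time 8
(row=2, col=5): c = 0.2000 + -0.9250i → escape time 4
(row=3, col=0): c = -0.9300 + -1.2125i → escape time 3
(row=3, col=1): c = -0.7040 + -1.2125i → escape time 3
(row=3, col=2): c = -0.4780 + -1.2125i → escape time 3
(row=3, col=3): c = -0.2520 + -1.2125i → escape time 3
(row=3, col=4): c = -0.0260 + -1.2125i → escape time 3
(row=3, col=5): c = 0.2000 + -1.2125i → escape time 2
(row=4, col=0): c = -0.9300 + -1.5000i → escape time 2
(row=4, col=1): c = -0.7040 + -1.5000i → escape time 2
(row=4, col=2): c = -0.4780 + -1.5000i → escape time 2
(row=4, col=3): c = -0.2520 + -1.5000i → escape time 2
(row=4, col=4): c = -0.0260 + -1.5000i → escape time 2
(row=4, col=5): c = 0.2000 + -1.5000i → escape time 2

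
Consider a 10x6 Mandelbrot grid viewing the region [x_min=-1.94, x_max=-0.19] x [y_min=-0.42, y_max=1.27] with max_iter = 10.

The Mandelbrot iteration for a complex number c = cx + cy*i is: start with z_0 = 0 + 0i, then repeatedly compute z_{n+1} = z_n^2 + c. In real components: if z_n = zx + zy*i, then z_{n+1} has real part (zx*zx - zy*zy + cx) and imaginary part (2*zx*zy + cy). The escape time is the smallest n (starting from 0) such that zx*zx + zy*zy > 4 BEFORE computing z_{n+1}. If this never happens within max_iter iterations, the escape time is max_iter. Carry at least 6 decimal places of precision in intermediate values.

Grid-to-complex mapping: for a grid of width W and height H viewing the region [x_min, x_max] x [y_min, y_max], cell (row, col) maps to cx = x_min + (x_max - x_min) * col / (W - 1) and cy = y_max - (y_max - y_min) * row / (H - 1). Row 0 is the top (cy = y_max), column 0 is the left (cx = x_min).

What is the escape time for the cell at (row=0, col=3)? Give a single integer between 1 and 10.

z_0 = 0 + 0i, c = -1.3567 + 1.2700i
Iter 1: z = -1.3567 + 1.2700i, |z|^2 = 3.4534
Iter 2: z = -1.1290 + -2.1759i, |z|^2 = 6.0094
Escaped at iteration 2

Answer: 2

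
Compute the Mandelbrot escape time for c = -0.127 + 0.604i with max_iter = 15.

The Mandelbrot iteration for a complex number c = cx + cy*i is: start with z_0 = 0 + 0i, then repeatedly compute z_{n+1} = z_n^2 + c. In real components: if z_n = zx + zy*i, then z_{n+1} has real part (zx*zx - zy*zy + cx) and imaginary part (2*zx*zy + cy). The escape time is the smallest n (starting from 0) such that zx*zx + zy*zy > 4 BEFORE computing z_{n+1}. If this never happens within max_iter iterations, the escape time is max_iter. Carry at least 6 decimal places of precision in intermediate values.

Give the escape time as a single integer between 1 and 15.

z_0 = 0 + 0i, c = -0.1270 + 0.6040i
Iter 1: z = -0.1270 + 0.6040i, |z|^2 = 0.3809
Iter 2: z = -0.4757 + 0.4506i, |z|^2 = 0.4293
Iter 3: z = -0.1037 + 0.1753i, |z|^2 = 0.0415
Iter 4: z = -0.1470 + 0.5676i, |z|^2 = 0.3438
Iter 5: z = -0.4276 + 0.4371i, |z|^2 = 0.3739
Iter 6: z = -0.1353 + 0.2302i, |z|^2 = 0.0713
Iter 7: z = -0.1617 + 0.5417i, |z|^2 = 0.3196
Iter 8: z = -0.3943 + 0.4288i, |z|^2 = 0.3394
Iter 9: z = -0.1554 + 0.2658i, |z|^2 = 0.0948
Iter 10: z = -0.1735 + 0.5214i, |z|^2 = 0.3020
Iter 11: z = -0.3688 + 0.4231i, |z|^2 = 0.3150
Iter 12: z = -0.1700 + 0.2920i, |z|^2 = 0.1142
Iter 13: z = -0.1833 + 0.5047i, |z|^2 = 0.2884
Iter 14: z = -0.3481 + 0.4189i, |z|^2 = 0.2967

Answer: 15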